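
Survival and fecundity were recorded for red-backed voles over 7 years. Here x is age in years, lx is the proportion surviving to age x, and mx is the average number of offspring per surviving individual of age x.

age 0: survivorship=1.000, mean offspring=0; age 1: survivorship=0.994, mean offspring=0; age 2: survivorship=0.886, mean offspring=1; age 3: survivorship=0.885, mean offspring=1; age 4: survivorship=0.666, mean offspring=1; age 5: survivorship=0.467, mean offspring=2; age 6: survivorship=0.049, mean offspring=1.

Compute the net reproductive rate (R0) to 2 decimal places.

lx·mx by age: 0, 0, 0.886, 0.885, 0.666, 0.934, 0.049
R0 = Σ lx·mx = 3.42 → 3.42

3.42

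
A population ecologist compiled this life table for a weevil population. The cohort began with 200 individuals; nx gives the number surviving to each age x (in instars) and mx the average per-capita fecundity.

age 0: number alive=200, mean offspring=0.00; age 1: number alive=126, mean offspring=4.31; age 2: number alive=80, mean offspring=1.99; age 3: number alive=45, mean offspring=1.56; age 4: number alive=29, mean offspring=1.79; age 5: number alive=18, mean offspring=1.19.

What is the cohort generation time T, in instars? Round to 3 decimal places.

lx = nx/n0 = nx/200: 1, 0.63, 0.4, 0.225, 0.145, 0.09
lx·mx: 0, 2.7153, 0.796, 0.351, 0.25955, 0.1071 → R0 = 4.22895
x·lx·mx: 0, 2.7153, 1.592, 1.053, 1.0382, 0.5355 → Σ = 6.934
T = 6.934 / 4.22895 = 1.639651… → 1.640

1.640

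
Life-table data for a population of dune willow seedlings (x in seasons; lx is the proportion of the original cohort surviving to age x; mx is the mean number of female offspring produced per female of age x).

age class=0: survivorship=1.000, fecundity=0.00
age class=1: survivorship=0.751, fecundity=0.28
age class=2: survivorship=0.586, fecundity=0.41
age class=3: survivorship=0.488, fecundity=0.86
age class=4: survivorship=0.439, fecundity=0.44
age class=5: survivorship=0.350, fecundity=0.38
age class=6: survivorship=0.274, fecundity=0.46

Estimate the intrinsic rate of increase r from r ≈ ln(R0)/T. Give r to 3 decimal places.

R0 = Σ lx·mx = 0 + 0.21028 + 0.24026 + 0.41968 + 0.19316 + 0.133 + 0.12604 = 1.32242
Σ x·lx·mx = 4.14372; T = 4.14372/1.32242 = 3.13344…
r ≈ ln(R0)/T = ln(1.32242)/3.13344… = 0.08919… → 0.089

0.089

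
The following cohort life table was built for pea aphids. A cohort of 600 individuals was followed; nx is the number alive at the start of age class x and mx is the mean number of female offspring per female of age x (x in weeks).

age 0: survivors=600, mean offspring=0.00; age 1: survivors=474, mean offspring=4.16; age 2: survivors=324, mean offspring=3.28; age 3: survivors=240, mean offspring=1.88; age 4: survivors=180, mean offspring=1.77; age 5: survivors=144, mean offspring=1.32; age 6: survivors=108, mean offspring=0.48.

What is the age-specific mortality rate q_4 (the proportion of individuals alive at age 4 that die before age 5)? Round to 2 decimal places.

0.20

lx = nx/n0 = nx/600: 1, 0.79, 0.54, 0.4, 0.3, 0.24, 0.18
q_4 = (l_4 − l_5) / l_4 = (0.3 − 0.24) / 0.3
     = 0.06 / 0.3 = 0.2 → 0.20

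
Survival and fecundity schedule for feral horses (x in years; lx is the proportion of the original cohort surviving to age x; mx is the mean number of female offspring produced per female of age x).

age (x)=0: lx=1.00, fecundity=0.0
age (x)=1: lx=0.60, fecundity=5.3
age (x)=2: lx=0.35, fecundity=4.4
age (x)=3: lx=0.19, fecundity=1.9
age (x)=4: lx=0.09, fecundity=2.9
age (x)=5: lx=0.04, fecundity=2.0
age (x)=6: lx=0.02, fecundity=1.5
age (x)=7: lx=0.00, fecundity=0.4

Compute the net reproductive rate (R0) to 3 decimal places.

5.452

lx·mx by age: 0, 3.18, 1.54, 0.361, 0.261, 0.08, 0.03, 0
R0 = Σ lx·mx = 5.452 → 5.452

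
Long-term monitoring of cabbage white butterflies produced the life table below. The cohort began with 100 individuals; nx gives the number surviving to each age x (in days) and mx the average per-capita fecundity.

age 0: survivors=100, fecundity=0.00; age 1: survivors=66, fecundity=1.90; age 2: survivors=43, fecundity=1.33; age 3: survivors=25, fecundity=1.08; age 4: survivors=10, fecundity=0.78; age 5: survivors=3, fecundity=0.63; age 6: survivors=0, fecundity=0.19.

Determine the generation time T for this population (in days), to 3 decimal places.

lx = nx/n0 = nx/100: 1, 0.66, 0.43, 0.25, 0.1, 0.03, 0
lx·mx: 0, 1.254, 0.5719, 0.27, 0.078, 0.0189, 0 → R0 = 2.1928
x·lx·mx: 0, 1.254, 1.1438, 0.81, 0.312, 0.0945, 0 → Σ = 3.6143
T = 3.6143 / 2.1928 = 1.648258… → 1.648

1.648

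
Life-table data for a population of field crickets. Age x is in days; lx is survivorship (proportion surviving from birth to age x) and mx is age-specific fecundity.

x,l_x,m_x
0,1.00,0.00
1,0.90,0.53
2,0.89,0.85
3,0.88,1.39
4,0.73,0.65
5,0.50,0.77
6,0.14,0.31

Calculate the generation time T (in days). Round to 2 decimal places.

2.90

lx·mx: 0, 0.477, 0.7565, 1.2232, 0.4745, 0.385, 0.0434 → R0 = 3.3596
x·lx·mx: 0, 0.477, 1.513, 3.6696, 1.898, 1.925, 0.2604 → Σ = 9.743
T = 9.743 / 3.3596 = 2.900048… → 2.90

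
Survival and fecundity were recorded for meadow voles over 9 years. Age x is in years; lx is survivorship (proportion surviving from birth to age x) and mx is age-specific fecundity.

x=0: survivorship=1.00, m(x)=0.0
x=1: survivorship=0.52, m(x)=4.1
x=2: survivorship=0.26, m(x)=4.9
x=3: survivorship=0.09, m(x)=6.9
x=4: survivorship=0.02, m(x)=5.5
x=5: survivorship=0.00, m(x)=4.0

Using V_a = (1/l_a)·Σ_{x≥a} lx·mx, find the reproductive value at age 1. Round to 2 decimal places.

lx·mx for x ≥ 1: 2.132, 1.274, 0.621, 0.11, 0 → sum = 4.137
V_1 = 4.137 / l_1 = 4.137 / 0.52 = 7.955769… → 7.96

7.96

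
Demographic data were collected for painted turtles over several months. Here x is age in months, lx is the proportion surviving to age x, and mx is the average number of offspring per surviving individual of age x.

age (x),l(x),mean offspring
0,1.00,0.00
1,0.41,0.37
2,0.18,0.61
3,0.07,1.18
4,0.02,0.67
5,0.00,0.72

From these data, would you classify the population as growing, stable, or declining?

declining

R0 = Σ lx·mx = 0 + 0.1517 + 0.1098 + 0.0826 + 0.0134 + 0 = 0.3575
R0 < 1, so the population is declining.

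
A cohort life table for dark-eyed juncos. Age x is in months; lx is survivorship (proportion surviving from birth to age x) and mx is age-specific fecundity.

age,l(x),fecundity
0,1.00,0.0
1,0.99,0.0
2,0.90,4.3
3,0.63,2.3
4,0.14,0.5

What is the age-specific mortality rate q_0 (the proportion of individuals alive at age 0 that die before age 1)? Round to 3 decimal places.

0.010

q_0 = (l_0 − l_1) / l_0 = (1 − 0.99) / 1
     = 0.01 / 1 = 0.01 → 0.010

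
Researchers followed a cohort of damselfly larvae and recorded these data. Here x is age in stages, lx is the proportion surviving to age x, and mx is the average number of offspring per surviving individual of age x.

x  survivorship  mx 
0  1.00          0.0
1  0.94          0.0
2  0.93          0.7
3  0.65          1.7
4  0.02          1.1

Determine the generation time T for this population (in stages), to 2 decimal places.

lx·mx: 0, 0, 0.651, 1.105, 0.022 → R0 = 1.778
x·lx·mx: 0, 0, 1.302, 3.315, 0.088 → Σ = 4.705
T = 4.705 / 1.778 = 2.646232… → 2.65

2.65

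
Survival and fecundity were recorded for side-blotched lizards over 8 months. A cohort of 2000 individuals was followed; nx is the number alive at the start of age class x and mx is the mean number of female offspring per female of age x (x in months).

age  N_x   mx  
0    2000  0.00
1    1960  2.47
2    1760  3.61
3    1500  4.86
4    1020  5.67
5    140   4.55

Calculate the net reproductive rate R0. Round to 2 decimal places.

12.45

lx = nx/n0 = nx/2000: 1, 0.98, 0.88, 0.75, 0.51, 0.07
lx·mx by age: 0, 2.4206, 3.1768, 3.645, 2.8917, 0.3185
R0 = Σ lx·mx = 12.4526 → 12.45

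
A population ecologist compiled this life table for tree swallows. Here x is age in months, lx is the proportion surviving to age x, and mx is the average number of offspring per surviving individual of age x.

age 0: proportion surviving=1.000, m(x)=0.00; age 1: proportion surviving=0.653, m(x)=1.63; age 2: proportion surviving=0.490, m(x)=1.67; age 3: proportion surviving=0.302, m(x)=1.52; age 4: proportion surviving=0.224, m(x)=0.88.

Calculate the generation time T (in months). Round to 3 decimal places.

1.917

lx·mx: 0, 1.06439, 0.8183, 0.45904, 0.19712 → R0 = 2.53885
x·lx·mx: 0, 1.06439, 1.6366, 1.37712, 0.78848 → Σ = 4.86659
T = 4.86659 / 2.53885 = 1.916848… → 1.917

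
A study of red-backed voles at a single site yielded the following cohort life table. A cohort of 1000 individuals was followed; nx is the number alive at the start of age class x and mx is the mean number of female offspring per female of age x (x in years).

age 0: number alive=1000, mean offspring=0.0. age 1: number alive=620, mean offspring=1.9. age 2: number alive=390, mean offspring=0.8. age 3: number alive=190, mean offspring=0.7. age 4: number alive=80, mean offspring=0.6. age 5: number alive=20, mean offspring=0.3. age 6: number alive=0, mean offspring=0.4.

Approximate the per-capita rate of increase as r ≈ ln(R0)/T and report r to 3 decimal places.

lx = nx/n0 = nx/1000: 1, 0.62, 0.39, 0.19, 0.08, 0.02, 0
R0 = Σ lx·mx = 0 + 1.178 + 0.312 + 0.133 + 0.048 + 0.006 + 0 = 1.677
Σ x·lx·mx = 2.423; T = 2.423/1.677 = 1.44484…
r ≈ ln(R0)/T = ln(1.677)/1.44484… = 0.35783… → 0.358

0.358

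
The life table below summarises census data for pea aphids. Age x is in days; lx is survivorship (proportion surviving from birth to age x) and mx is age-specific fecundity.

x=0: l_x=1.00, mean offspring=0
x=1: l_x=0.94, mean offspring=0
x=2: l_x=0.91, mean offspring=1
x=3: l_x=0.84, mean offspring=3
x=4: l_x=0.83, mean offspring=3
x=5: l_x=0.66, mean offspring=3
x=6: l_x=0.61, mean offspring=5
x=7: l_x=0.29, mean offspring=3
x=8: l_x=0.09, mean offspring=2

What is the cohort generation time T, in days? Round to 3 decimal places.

4.589

lx·mx: 0, 0, 0.91, 2.52, 2.49, 1.98, 3.05, 0.87, 0.18 → R0 = 12
x·lx·mx: 0, 0, 1.82, 7.56, 9.96, 9.9, 18.3, 6.09, 1.44 → Σ = 55.07
T = 55.07 / 12 = 4.589167… → 4.589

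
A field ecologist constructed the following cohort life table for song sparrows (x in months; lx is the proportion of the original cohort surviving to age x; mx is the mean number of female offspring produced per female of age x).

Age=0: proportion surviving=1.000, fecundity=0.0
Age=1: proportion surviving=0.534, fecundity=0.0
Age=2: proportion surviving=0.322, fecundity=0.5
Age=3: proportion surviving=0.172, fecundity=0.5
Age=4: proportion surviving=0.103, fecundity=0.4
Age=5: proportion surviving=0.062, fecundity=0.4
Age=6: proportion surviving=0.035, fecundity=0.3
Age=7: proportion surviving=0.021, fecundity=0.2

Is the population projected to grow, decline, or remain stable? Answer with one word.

R0 = Σ lx·mx = 0 + 0 + 0.161 + 0.086 + 0.0412 + 0.0248 + 0.0105 + 0.0042 = 0.3277
R0 < 1, so the population is declining.

declining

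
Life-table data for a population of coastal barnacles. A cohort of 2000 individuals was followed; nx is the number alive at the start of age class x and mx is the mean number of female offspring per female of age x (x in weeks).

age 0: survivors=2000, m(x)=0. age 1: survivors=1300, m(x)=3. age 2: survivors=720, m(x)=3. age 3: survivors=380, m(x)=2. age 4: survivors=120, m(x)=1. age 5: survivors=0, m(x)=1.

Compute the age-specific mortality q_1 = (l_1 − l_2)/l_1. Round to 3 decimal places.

lx = nx/n0 = nx/2000: 1, 0.65, 0.36, 0.19, 0.06, 0
q_1 = (l_1 − l_2) / l_1 = (0.65 − 0.36) / 0.65
     = 0.29 / 0.65 = 0.446154… → 0.446

0.446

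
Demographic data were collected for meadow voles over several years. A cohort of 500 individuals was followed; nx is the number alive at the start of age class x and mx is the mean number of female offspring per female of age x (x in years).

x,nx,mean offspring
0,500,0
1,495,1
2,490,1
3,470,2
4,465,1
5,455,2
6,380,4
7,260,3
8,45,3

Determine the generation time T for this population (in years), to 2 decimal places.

lx = nx/n0 = nx/500: 1, 0.99, 0.98, 0.94, 0.93, 0.91, 0.76, 0.52, 0.09
lx·mx: 0, 0.99, 0.98, 1.88, 0.93, 1.82, 3.04, 1.56, 0.27 → R0 = 11.47
x·lx·mx: 0, 0.99, 1.96, 5.64, 3.72, 9.1, 18.24, 10.92, 2.16 → Σ = 52.73
T = 52.73 / 11.47 = 4.59721… → 4.60

4.60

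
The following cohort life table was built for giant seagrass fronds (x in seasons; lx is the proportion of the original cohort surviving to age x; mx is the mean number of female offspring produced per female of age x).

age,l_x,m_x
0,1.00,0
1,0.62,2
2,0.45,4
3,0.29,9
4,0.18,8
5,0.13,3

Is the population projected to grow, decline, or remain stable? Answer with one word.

R0 = Σ lx·mx = 0 + 1.24 + 1.8 + 2.61 + 1.44 + 0.39 = 7.48
R0 > 1, so the population is growing.

growing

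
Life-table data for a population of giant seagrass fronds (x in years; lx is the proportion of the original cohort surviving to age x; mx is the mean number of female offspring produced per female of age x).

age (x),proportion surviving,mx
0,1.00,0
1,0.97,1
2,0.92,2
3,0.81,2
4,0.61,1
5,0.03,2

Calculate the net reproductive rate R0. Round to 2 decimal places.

5.10

lx·mx by age: 0, 0.97, 1.84, 1.62, 0.61, 0.06
R0 = Σ lx·mx = 5.1 → 5.10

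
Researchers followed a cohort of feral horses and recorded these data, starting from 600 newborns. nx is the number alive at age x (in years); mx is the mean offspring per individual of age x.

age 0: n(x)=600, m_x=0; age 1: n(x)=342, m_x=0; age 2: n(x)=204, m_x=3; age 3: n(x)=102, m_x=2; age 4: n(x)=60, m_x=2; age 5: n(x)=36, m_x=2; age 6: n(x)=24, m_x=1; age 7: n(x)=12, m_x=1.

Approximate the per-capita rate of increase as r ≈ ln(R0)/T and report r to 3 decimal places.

0.199

lx = nx/n0 = nx/600: 1, 0.57, 0.34, 0.17, 0.1, 0.06, 0.04, 0.02
R0 = Σ lx·mx = 0 + 0 + 1.02 + 0.34 + 0.2 + 0.12 + 0.04 + 0.02 = 1.74
Σ x·lx·mx = 4.84; T = 4.84/1.74 = 2.78161…
r ≈ ln(R0)/T = ln(1.74)/2.78161… = 0.19912… → 0.199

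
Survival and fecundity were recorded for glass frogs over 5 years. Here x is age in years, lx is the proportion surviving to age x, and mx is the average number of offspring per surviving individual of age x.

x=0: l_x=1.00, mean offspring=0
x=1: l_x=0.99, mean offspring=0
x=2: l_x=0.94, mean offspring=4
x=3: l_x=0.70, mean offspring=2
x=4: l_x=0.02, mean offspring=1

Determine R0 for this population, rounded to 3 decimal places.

lx·mx by age: 0, 0, 3.76, 1.4, 0.02
R0 = Σ lx·mx = 5.18 → 5.180

5.180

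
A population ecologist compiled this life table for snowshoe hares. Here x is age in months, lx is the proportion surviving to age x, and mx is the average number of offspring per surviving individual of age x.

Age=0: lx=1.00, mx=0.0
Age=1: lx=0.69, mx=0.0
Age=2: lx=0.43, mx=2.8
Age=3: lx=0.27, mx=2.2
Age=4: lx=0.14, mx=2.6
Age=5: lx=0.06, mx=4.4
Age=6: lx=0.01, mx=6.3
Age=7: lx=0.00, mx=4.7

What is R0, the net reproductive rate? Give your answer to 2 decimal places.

lx·mx by age: 0, 0, 1.204, 0.594, 0.364, 0.264, 0.063, 0
R0 = Σ lx·mx = 2.489 → 2.49

2.49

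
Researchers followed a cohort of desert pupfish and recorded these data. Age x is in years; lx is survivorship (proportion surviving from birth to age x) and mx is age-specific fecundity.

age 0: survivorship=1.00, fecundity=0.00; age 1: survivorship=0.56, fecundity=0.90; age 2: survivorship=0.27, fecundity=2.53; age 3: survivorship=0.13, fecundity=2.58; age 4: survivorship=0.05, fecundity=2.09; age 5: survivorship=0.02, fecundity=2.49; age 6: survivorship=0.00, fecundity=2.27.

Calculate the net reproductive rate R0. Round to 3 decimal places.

lx·mx by age: 0, 0.504, 0.6831, 0.3354, 0.1045, 0.0498, 0
R0 = Σ lx·mx = 1.6768 → 1.677

1.677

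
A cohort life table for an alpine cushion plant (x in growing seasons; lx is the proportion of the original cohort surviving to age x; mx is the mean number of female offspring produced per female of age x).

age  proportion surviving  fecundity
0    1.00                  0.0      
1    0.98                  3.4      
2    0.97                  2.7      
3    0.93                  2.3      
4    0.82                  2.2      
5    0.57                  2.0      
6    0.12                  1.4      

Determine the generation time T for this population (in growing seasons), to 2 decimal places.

2.58

lx·mx: 0, 3.332, 2.619, 2.139, 1.804, 1.14, 0.168 → R0 = 11.202
x·lx·mx: 0, 3.332, 5.238, 6.417, 7.216, 5.7, 1.008 → Σ = 28.911
T = 28.911 / 11.202 = 2.580878… → 2.58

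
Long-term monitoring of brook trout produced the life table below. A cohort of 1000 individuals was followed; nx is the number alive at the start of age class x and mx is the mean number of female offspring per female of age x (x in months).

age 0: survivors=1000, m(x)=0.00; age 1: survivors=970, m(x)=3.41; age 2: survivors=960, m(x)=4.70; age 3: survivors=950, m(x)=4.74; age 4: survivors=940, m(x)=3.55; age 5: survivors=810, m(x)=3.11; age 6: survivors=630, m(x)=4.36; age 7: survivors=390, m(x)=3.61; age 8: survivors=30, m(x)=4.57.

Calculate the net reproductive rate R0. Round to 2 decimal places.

22.47

lx = nx/n0 = nx/1000: 1, 0.97, 0.96, 0.95, 0.94, 0.81, 0.63, 0.39, 0.03
lx·mx by age: 0, 3.3077, 4.512, 4.503, 3.337, 2.5191, 2.7468, 1.4079, 0.1371
R0 = Σ lx·mx = 22.4706 → 22.47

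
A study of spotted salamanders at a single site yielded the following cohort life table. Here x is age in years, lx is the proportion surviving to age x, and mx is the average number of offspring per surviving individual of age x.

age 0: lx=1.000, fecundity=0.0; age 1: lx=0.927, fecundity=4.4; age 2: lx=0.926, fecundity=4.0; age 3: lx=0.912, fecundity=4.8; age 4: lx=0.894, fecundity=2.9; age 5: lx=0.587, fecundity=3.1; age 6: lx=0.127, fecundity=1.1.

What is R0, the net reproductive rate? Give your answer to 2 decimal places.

lx·mx by age: 0, 4.0788, 3.704, 4.3776, 2.5926, 1.8197, 0.1397
R0 = Σ lx·mx = 16.7124 → 16.71

16.71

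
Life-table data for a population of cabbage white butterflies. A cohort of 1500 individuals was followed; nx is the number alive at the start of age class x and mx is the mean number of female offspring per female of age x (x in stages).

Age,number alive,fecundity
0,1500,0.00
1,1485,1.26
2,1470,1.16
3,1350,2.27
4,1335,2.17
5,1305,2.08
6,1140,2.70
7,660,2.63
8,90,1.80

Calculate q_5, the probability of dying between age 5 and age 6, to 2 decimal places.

lx = nx/n0 = nx/1500: 1, 0.99, 0.98, 0.9, 0.89, 0.87, 0.76, 0.44, 0.06
q_5 = (l_5 − l_6) / l_5 = (0.87 − 0.76) / 0.87
     = 0.11 / 0.87 = 0.126437… → 0.13

0.13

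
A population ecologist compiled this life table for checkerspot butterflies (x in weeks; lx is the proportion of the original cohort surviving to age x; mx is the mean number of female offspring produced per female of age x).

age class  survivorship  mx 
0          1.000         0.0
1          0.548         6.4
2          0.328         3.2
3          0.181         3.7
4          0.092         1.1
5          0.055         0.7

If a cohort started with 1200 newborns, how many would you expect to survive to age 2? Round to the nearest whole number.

394

Expected survivors = N0 · l_2 = 1200 × 0.328 = 393.6 → 394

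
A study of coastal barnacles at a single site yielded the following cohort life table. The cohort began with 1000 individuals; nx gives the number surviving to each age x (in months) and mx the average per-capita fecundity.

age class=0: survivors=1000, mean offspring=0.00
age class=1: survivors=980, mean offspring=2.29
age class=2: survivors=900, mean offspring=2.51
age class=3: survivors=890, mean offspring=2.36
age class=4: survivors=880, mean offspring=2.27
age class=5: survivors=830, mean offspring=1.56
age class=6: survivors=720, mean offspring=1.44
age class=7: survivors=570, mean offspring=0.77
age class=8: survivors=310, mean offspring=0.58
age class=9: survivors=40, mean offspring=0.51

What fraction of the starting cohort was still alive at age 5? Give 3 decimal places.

0.830

l_5 = n_5/n_0 = 830/1000 = 0.83 → 0.830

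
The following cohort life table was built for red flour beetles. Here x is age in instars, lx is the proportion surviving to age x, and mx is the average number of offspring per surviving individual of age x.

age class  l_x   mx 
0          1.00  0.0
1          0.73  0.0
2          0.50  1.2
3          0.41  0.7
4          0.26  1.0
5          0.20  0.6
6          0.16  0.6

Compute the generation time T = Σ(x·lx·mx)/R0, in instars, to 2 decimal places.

lx·mx: 0, 0, 0.6, 0.287, 0.26, 0.12, 0.096 → R0 = 1.363
x·lx·mx: 0, 0, 1.2, 0.861, 1.04, 0.6, 0.576 → Σ = 4.277
T = 4.277 / 1.363 = 3.137931… → 3.14

3.14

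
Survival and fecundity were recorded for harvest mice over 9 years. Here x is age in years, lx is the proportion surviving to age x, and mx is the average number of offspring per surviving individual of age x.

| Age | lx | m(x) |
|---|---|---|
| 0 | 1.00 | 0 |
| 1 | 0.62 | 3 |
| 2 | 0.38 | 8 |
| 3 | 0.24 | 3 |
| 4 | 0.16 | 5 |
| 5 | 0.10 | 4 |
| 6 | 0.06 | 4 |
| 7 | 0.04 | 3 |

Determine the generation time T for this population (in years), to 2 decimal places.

2.45

lx·mx: 0, 1.86, 3.04, 0.72, 0.8, 0.4, 0.24, 0.12 → R0 = 7.18
x·lx·mx: 0, 1.86, 6.08, 2.16, 3.2, 2, 1.44, 0.84 → Σ = 17.58
T = 17.58 / 7.18 = 2.448468… → 2.45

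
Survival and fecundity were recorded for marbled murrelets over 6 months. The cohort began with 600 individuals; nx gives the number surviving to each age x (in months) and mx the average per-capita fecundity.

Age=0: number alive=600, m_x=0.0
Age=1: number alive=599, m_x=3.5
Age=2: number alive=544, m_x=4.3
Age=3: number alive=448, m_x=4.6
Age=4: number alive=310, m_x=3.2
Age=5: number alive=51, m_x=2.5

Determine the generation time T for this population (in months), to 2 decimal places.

lx = nx/n0 = nx/600: 1, 0.99833…, 0.90667…, 0.74667…, 0.51667…, 0.085
lx·mx: 0, 3.494167…, 3.898667…, 3.434667…, 1.653333…, 0.2125 → R0 = 12.693333…
x·lx·mx: 0, 3.494167…, 7.797333…, 10.304…, 6.613333…, 1.0625 → Σ = 29.271333…
T = 29.271333… / 12.693333… = 2.30604… → 2.31

2.31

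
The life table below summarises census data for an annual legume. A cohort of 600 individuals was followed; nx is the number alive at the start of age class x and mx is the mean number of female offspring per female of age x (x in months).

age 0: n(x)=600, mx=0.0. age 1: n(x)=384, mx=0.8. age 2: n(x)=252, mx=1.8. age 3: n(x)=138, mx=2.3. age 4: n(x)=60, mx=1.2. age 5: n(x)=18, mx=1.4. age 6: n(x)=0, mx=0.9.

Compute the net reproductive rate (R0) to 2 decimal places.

1.96

lx = nx/n0 = nx/600: 1, 0.64, 0.42, 0.23, 0.1, 0.03, 0
lx·mx by age: 0, 0.512, 0.756, 0.529, 0.12, 0.042, 0
R0 = Σ lx·mx = 1.959 → 1.96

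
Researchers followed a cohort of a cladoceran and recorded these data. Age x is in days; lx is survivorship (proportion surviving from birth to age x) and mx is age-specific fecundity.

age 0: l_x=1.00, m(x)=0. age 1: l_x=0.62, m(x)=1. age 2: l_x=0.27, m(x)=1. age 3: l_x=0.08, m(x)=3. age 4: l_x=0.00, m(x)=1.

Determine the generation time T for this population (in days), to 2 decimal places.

lx·mx: 0, 0.62, 0.27, 0.24, 0 → R0 = 1.13
x·lx·mx: 0, 0.62, 0.54, 0.72, 0 → Σ = 1.88
T = 1.88 / 1.13 = 1.663717… → 1.66

1.66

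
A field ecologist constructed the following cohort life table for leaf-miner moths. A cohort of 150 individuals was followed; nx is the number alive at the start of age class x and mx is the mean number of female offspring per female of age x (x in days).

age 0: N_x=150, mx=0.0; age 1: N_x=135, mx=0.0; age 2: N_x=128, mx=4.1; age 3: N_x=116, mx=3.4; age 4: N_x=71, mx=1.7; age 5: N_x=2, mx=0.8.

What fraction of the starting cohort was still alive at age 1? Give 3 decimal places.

0.900

l_1 = n_1/n_0 = 135/150 = 0.9 → 0.900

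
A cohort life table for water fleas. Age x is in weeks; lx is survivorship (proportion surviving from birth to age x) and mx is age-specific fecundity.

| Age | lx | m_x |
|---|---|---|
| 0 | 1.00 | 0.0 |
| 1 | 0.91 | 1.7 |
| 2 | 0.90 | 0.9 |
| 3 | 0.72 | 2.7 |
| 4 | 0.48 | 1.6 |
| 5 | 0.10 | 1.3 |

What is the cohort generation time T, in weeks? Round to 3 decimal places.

2.447

lx·mx: 0, 1.547, 0.81, 1.944, 0.768, 0.13 → R0 = 5.199
x·lx·mx: 0, 1.547, 1.62, 5.832, 3.072, 0.65 → Σ = 12.721
T = 12.721 / 5.199 = 2.446817… → 2.447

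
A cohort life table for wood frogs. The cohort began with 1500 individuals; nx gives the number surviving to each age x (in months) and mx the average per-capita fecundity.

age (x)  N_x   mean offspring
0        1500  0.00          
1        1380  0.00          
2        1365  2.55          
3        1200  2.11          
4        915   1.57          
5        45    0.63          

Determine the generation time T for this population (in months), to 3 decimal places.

lx = nx/n0 = nx/1500: 1, 0.92, 0.91, 0.8, 0.61, 0.03
lx·mx: 0, 0, 2.3205, 1.688, 0.9577, 0.0189 → R0 = 4.9851
x·lx·mx: 0, 0, 4.641, 5.064, 3.8308, 0.0945 → Σ = 13.6303
T = 13.6303 / 4.9851 = 2.734208… → 2.734

2.734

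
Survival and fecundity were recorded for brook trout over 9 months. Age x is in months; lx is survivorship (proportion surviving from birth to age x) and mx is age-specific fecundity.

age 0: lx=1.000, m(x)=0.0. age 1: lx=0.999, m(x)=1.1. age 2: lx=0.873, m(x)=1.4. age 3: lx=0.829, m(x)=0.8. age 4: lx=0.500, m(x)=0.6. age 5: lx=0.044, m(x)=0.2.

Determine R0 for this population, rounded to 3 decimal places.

3.293

lx·mx by age: 0, 1.0989, 1.2222, 0.6632, 0.3, 0.0088
R0 = Σ lx·mx = 3.2931 → 3.293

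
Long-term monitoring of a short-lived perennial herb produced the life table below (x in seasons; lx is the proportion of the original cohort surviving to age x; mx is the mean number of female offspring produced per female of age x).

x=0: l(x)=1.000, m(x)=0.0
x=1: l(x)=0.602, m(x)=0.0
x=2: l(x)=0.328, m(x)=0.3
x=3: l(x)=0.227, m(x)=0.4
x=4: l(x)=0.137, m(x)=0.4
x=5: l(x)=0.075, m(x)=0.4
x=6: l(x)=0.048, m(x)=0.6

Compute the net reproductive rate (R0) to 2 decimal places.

lx·mx by age: 0, 0, 0.0984, 0.0908, 0.0548, 0.03, 0.0288
R0 = Σ lx·mx = 0.3028 → 0.30

0.30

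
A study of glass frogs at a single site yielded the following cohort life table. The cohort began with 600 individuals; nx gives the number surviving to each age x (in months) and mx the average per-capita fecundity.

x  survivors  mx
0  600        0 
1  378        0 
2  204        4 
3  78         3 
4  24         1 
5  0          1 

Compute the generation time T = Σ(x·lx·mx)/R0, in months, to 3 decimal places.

lx = nx/n0 = nx/600: 1, 0.63, 0.34, 0.13, 0.04, 0
lx·mx: 0, 0, 1.36, 0.39, 0.04, 0 → R0 = 1.79
x·lx·mx: 0, 0, 2.72, 1.17, 0.16, 0 → Σ = 4.05
T = 4.05 / 1.79 = 2.26257… → 2.263

2.263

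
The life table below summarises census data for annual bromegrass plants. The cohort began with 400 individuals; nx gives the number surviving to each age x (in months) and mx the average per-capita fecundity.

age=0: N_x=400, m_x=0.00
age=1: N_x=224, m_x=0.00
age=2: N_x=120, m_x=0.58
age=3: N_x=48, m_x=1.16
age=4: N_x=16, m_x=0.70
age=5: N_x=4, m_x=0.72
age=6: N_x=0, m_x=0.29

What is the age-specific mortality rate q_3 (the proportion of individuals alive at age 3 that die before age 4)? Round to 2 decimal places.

0.67

lx = nx/n0 = nx/400: 1, 0.56, 0.3, 0.12, 0.04, 0.01, 0
q_3 = (l_3 − l_4) / l_3 = (0.12 − 0.04) / 0.12
     = 0.08 / 0.12 = 0.666667… → 0.67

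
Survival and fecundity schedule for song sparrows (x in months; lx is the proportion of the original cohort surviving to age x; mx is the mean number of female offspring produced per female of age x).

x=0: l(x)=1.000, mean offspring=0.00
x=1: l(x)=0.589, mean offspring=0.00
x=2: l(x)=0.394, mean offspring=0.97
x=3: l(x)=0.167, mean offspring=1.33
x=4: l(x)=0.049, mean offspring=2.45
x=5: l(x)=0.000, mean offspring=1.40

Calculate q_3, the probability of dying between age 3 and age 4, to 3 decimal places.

0.707

q_3 = (l_3 − l_4) / l_3 = (0.167 − 0.049) / 0.167
     = 0.118 / 0.167 = 0.706587… → 0.707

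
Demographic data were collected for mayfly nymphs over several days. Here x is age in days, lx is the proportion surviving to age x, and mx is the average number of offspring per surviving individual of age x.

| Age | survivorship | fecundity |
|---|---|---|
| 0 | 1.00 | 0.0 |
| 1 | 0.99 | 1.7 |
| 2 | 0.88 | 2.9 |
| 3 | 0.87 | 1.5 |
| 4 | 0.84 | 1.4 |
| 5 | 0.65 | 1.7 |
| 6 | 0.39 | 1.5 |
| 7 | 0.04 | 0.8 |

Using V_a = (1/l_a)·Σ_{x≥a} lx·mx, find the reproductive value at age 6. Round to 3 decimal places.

lx·mx for x ≥ 6: 0.585, 0.032 → sum = 0.617
V_6 = 0.617 / l_6 = 0.617 / 0.39 = 1.582051… → 1.582

1.582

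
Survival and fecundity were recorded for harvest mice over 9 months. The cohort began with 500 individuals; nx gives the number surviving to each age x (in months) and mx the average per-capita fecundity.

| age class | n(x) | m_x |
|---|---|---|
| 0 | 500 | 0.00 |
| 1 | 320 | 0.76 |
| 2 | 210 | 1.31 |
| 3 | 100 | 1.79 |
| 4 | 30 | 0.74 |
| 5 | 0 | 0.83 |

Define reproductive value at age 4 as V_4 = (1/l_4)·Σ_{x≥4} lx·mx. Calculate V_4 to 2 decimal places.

0.74

lx = nx/n0 = nx/500: 1, 0.64, 0.42, 0.2, 0.06, 0
lx·mx for x ≥ 4: 0.0444, 0 → sum = 0.0444
V_4 = 0.0444 / l_4 = 0.0444 / 0.06 = 0.74 → 0.74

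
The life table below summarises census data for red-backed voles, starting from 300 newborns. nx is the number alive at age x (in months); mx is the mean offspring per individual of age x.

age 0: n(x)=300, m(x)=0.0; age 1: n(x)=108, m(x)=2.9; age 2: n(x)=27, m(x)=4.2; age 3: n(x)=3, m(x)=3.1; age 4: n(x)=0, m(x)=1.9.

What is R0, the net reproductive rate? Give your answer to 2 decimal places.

lx = nx/n0 = nx/300: 1, 0.36, 0.09, 0.01, 0
lx·mx by age: 0, 1.044, 0.378, 0.031, 0
R0 = Σ lx·mx = 1.453 → 1.45

1.45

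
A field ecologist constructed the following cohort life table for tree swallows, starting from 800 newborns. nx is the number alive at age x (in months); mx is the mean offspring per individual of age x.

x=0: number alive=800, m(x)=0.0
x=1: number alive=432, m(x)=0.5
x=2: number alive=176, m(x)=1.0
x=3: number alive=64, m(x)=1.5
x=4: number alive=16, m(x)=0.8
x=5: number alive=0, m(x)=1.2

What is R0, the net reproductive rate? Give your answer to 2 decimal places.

0.63

lx = nx/n0 = nx/800: 1, 0.54, 0.22, 0.08, 0.02, 0
lx·mx by age: 0, 0.27, 0.22, 0.12, 0.016, 0
R0 = Σ lx·mx = 0.626 → 0.63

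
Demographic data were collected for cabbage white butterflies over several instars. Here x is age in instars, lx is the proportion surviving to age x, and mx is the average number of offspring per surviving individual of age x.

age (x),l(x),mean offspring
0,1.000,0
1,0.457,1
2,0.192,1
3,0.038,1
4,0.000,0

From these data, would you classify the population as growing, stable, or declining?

declining

R0 = Σ lx·mx = 0 + 0.457 + 0.192 + 0.038 + 0 = 0.687
R0 < 1, so the population is declining.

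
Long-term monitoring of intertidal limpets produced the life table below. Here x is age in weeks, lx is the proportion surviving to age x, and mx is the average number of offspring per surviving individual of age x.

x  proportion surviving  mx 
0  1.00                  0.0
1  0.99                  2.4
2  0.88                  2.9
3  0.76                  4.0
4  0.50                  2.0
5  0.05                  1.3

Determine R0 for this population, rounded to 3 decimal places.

9.033

lx·mx by age: 0, 2.376, 2.552, 3.04, 1, 0.065
R0 = Σ lx·mx = 9.033 → 9.033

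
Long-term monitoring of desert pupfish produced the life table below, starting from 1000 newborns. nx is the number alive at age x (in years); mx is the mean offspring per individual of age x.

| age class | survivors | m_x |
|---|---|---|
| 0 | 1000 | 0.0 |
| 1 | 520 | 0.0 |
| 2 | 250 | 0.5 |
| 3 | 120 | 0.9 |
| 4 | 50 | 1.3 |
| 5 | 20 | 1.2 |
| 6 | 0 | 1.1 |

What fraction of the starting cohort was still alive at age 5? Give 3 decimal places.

0.020

l_5 = n_5/n_0 = 20/1000 = 0.02 → 0.020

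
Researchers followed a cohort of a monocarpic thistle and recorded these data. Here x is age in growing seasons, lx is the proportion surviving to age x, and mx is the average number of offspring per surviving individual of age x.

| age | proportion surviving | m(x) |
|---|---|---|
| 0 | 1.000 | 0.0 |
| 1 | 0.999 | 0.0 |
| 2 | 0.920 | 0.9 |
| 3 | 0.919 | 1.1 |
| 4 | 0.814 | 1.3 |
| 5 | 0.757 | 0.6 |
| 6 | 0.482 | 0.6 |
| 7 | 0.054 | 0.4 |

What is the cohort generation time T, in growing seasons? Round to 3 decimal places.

lx·mx: 0, 0, 0.828, 1.0109, 1.0582, 0.4542, 0.2892, 0.0216 → R0 = 3.6621
x·lx·mx: 0, 0, 1.656, 3.0327, 4.2328, 2.271, 1.7352, 0.1512 → Σ = 13.0789
T = 13.0789 / 3.6621 = 3.571421… → 3.571

3.571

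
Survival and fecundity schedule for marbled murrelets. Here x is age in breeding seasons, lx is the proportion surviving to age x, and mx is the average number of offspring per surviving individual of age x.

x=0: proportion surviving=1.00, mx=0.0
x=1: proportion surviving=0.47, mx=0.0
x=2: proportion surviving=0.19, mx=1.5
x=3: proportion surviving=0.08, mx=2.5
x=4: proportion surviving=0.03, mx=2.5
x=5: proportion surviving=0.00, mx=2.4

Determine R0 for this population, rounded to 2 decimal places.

lx·mx by age: 0, 0, 0.285, 0.2, 0.075, 0
R0 = Σ lx·mx = 0.56 → 0.56

0.56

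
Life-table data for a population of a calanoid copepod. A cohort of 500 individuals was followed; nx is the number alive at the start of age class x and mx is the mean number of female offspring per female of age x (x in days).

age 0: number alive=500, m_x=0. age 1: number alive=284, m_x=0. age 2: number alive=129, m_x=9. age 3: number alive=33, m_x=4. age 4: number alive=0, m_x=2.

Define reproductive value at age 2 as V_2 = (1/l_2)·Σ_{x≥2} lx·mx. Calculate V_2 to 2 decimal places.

10.02

lx = nx/n0 = nx/500: 1, 0.568, 0.258, 0.066, 0
lx·mx for x ≥ 2: 2.322, 0.264, 0 → sum = 2.586
V_2 = 2.586 / l_2 = 2.586 / 0.258 = 10.023256… → 10.02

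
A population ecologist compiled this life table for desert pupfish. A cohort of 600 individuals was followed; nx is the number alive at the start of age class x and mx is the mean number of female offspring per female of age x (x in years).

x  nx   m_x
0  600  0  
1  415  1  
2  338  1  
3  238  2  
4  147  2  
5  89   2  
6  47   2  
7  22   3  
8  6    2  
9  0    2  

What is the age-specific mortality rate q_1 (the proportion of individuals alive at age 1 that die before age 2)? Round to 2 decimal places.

0.19

lx = nx/n0 = nx/600: 1, 0.69167…, 0.56333…, 0.39667…, 0.245, 0.14833…, 0.07833…, 0.03667…, 0.01, 0
q_1 = (l_1 − l_2) / l_1 = (0.691667… − 0.563333…) / 0.691667…
     = 0.128333… / 0.691667… = 0.185542… → 0.19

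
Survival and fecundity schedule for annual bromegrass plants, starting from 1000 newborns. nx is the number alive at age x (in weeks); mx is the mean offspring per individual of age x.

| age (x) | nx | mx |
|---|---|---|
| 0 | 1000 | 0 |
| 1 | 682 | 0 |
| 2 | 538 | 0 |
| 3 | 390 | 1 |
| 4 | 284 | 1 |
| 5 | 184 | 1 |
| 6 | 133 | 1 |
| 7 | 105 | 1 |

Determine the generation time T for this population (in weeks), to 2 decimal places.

4.34

lx = nx/n0 = nx/1000: 1, 0.682, 0.538, 0.39, 0.284, 0.184, 0.133, 0.105
lx·mx: 0, 0, 0, 0.39, 0.284, 0.184, 0.133, 0.105 → R0 = 1.096
x·lx·mx: 0, 0, 0, 1.17, 1.136, 0.92, 0.798, 0.735 → Σ = 4.759
T = 4.759 / 1.096 = 4.342153… → 4.34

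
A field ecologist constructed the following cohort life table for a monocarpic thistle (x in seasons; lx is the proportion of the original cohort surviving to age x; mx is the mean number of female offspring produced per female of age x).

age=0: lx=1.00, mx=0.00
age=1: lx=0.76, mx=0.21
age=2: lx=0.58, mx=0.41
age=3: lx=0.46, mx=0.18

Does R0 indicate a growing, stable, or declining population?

declining

R0 = Σ lx·mx = 0 + 0.1596 + 0.2378 + 0.0828 = 0.4802
R0 < 1, so the population is declining.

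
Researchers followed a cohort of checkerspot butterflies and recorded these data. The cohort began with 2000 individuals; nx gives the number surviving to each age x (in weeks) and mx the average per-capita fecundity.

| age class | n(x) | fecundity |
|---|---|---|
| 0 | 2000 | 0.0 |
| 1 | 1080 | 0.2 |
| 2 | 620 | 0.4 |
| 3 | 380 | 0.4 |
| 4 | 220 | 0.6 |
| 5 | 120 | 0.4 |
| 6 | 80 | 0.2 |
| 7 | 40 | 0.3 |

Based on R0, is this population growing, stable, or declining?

lx = nx/n0 = nx/2000: 1, 0.54, 0.31, 0.19, 0.11, 0.06, 0.04, 0.02
R0 = Σ lx·mx = 0 + 0.108 + 0.124 + 0.076 + 0.066 + 0.024 + 0.008 + 0.006 = 0.412
R0 < 1, so the population is declining.

declining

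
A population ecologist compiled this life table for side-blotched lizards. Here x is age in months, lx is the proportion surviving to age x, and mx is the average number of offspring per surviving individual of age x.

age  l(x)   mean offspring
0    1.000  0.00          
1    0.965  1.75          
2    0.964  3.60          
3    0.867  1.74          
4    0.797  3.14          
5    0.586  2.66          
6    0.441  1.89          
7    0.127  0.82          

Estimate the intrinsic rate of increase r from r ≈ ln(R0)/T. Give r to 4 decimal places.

R0 = Σ lx·mx = 0 + 1.68875 + 3.4704 + 1.50858 + 2.50258 + 1.55876 + 0.83349 + 0.10414 = 11.6667
Σ x·lx·mx = 36.68933; T = 36.68933/11.6667 = 3.14479…
r ≈ ln(R0)/T = ln(11.6667)/3.14479… = 0.781209… → 0.7812

0.7812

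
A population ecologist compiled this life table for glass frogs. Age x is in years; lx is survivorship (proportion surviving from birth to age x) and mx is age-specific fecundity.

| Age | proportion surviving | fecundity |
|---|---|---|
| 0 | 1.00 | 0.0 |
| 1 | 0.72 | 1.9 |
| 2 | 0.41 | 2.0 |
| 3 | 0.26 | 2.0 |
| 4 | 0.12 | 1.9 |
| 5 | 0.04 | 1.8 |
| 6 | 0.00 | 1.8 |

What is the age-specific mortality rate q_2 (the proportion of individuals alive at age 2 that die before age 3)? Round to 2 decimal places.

0.37

q_2 = (l_2 − l_3) / l_2 = (0.41 − 0.26) / 0.41
     = 0.15 / 0.41 = 0.365854… → 0.37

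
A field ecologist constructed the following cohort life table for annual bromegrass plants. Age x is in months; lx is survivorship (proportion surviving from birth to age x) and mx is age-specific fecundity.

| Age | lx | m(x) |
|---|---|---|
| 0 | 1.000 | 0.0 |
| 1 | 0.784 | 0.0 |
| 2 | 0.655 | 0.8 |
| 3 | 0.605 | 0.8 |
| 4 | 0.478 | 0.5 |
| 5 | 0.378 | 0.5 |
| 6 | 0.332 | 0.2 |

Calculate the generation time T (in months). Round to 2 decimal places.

3.19

lx·mx: 0, 0, 0.524, 0.484, 0.239, 0.189, 0.0664 → R0 = 1.5024
x·lx·mx: 0, 0, 1.048, 1.452, 0.956, 0.945, 0.3984 → Σ = 4.7994
T = 4.7994 / 1.5024 = 3.194489… → 3.19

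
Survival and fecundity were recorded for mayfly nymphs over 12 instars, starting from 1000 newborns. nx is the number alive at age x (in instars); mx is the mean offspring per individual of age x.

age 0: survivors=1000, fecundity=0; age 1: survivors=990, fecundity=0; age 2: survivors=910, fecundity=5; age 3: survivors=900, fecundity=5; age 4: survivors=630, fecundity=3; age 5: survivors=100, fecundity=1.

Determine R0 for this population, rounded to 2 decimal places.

11.04

lx = nx/n0 = nx/1000: 1, 0.99, 0.91, 0.9, 0.63, 0.1
lx·mx by age: 0, 0, 4.55, 4.5, 1.89, 0.1
R0 = Σ lx·mx = 11.04 → 11.04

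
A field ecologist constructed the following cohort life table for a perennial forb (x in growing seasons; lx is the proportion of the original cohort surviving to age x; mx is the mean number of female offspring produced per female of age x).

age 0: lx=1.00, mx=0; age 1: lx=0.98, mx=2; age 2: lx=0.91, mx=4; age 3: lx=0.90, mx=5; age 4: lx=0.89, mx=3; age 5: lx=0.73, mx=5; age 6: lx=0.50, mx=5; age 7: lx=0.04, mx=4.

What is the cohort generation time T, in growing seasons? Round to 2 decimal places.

3.55

lx·mx: 0, 1.96, 3.64, 4.5, 2.67, 3.65, 2.5, 0.16 → R0 = 19.08
x·lx·mx: 0, 1.96, 7.28, 13.5, 10.68, 18.25, 15, 1.12 → Σ = 67.79
T = 67.79 / 19.08 = 3.552935… → 3.55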